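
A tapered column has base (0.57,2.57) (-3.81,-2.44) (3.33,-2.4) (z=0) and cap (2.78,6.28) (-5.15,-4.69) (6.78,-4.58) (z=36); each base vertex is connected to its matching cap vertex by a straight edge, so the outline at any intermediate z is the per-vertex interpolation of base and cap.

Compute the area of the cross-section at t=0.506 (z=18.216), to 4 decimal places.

Area at t=0.506: 38.1452

Cross-section at t=0.506: each vertex is (1-t)·p0[i] + t·p1[i].
  v1: (1-0.506)·(0.57,2.57) + 0.506·(2.78,6.28) = (1.6883,4.4473)
  v2: (1-0.506)·(-3.81,-2.44) + 0.506·(-5.15,-4.69) = (-4.4880,-3.5785)
  v3: (1-0.506)·(3.33,-2.4) + 0.506·(6.78,-4.58) = (5.0757,-3.5031)
Shoelace sum Σ(x_i·y_{i+1} − x_{i+1}·y_i):
  i=1: 1.6883·-3.5785 − -4.4880·4.4473 = +13.9180 (running +13.9180)
  i=2: -4.4880·-3.5031 − 5.0757·-3.5785 = +33.8854 (running +47.8034)
  i=3: 5.0757·4.4473 − 1.6883·-3.5031 = +28.4871 (running +76.2905)
Area = |Σ|/2 = |76.2905|/2 = 38.1452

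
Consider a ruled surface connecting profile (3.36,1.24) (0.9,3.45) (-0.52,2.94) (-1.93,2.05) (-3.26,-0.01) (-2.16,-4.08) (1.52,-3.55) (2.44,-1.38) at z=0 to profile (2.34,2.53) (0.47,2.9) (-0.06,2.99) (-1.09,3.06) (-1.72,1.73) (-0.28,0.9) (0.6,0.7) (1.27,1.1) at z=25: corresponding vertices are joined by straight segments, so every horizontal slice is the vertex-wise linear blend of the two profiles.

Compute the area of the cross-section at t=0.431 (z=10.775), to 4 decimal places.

Cross-section at t=0.431: each vertex is (1-t)·p0[i] + t·p1[i].
  v1: (1-0.431)·(3.36,1.24) + 0.431·(2.34,2.53) = (2.9204,1.7960)
  v2: (1-0.431)·(0.9,3.45) + 0.431·(0.47,2.9) = (0.7147,3.2130)
  v3: (1-0.431)·(-0.52,2.94) + 0.431·(-0.06,2.99) = (-0.3217,2.9615)
  v4: (1-0.431)·(-1.93,2.05) + 0.431·(-1.09,3.06) = (-1.5680,2.4853)
  v5: (1-0.431)·(-3.26,-0.01) + 0.431·(-1.72,1.73) = (-2.5963,0.7399)
  v6: (1-0.431)·(-2.16,-4.08) + 0.431·(-0.28,0.9) = (-1.3497,-1.9336)
  v7: (1-0.431)·(1.52,-3.55) + 0.431·(0.6,0.7) = (1.1235,-1.7182)
  v8: (1-0.431)·(2.44,-1.38) + 0.431·(1.27,1.1) = (1.9357,-0.3111)
Shoelace sum Σ(x_i·y_{i+1} − x_{i+1}·y_i):
  i=1: 2.9204·3.2130 − 0.7147·1.7960 = +8.0995 (running +8.0995)
  i=2: 0.7147·2.9615 − -0.3217·3.2130 = +3.1503 (running +11.2498)
  i=3: -0.3217·2.4853 − -1.5680·2.9615 = +3.8440 (running +15.0937)
  i=4: -1.5680·0.7399 − -2.5963·2.4853 = +5.2923 (running +20.3860)
  i=5: -2.5963·-1.9336 − -1.3497·0.7399 = +6.0189 (running +26.4049)
  i=6: -1.3497·-1.7182 − 1.1235·-1.9336 = +4.4915 (running +30.8965)
  i=7: 1.1235·-0.3111 − 1.9357·-1.7182 = +2.9765 (running +33.8730)
  i=8: 1.9357·1.7960 − 2.9204·-0.3111 = +4.3851 (running +38.2581)
Area = |Σ|/2 = |38.2581|/2 = 19.1291

Area at t=0.431: 19.1291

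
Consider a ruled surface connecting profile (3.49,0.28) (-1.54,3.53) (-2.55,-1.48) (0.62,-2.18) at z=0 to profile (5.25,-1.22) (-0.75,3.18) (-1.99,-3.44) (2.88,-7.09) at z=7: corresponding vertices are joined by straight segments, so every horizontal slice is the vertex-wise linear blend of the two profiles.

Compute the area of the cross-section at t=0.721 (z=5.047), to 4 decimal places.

Area at t=0.721: 34.4331

Cross-section at t=0.721: each vertex is (1-t)·p0[i] + t·p1[i].
  v1: (1-0.721)·(3.49,0.28) + 0.721·(5.25,-1.22) = (4.7590,-0.8015)
  v2: (1-0.721)·(-1.54,3.53) + 0.721·(-0.75,3.18) = (-0.9704,3.2776)
  v3: (1-0.721)·(-2.55,-1.48) + 0.721·(-1.99,-3.44) = (-2.1462,-2.8932)
  v4: (1-0.721)·(0.62,-2.18) + 0.721·(2.88,-7.09) = (2.2495,-5.7201)
Shoelace sum Σ(x_i·y_{i+1} − x_{i+1}·y_i):
  i=1: 4.7590·3.2776 − -0.9704·-0.8015 = +14.8204 (running +14.8204)
  i=2: -0.9704·-2.8932 − -2.1462·3.2776 = +9.8422 (running +24.6626)
  i=3: -2.1462·-5.7201 − 2.2495·-2.8932 = +18.7848 (running +43.4474)
  i=4: 2.2495·-0.8015 − 4.7590·-5.7201 = +25.4188 (running +68.8662)
Area = |Σ|/2 = |68.8662|/2 = 34.4331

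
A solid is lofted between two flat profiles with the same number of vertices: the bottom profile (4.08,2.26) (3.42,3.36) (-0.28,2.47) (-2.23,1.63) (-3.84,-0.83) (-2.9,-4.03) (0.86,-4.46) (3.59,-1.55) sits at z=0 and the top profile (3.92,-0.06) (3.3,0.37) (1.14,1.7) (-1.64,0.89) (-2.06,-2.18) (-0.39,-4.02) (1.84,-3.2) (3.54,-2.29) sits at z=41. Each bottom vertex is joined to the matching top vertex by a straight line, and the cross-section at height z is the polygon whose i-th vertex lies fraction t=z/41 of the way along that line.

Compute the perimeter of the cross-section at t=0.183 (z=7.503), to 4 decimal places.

Perimeter at t=0.183: 23.5876

Cross-section at t=0.183: each vertex is (1-t)·p0[i] + t·p1[i].
  v1: (1-0.183)·(4.08,2.26) + 0.183·(3.92,-0.06) = (4.0507,1.8354)
  v2: (1-0.183)·(3.42,3.36) + 0.183·(3.3,0.37) = (3.3980,2.8128)
  v3: (1-0.183)·(-0.28,2.47) + 0.183·(1.14,1.7) = (-0.0201,2.3291)
  v4: (1-0.183)·(-2.23,1.63) + 0.183·(-1.64,0.89) = (-2.1220,1.4946)
  v5: (1-0.183)·(-3.84,-0.83) + 0.183·(-2.06,-2.18) = (-3.5143,-1.0770)
  v6: (1-0.183)·(-2.9,-4.03) + 0.183·(-0.39,-4.02) = (-2.4407,-4.0282)
  v7: (1-0.183)·(0.86,-4.46) + 0.183·(1.84,-3.2) = (1.0393,-4.2294)
  v8: (1-0.183)·(3.59,-1.55) + 0.183·(3.54,-2.29) = (3.5808,-1.6854)
Perimeter = Σ |v_{i+1} − v_i|:
  edge 1→2: √(-0.6527² + 0.9774²) = 1.1753 (running 1.1753)
  edge 2→3: √(-3.4182² + -0.4837²) = 3.4522 (running 4.6275)
  edge 3→4: √(-2.1019² + -0.8345²) = 2.2615 (running 6.8890)
  edge 4→5: √(-1.3922² + -2.5716²) = 2.9243 (running 9.8133)
  edge 5→6: √(1.0736² + -2.9511²) = 3.1403 (running 12.9537)
  edge 6→7: √(3.4800² + -0.2012²) = 3.4858 (running 16.4395)
  edge 7→8: √(2.5415² + 2.5440²) = 3.5960 (running 20.0355)
  edge 8→1: √(0.4699² + 3.5209²) = 3.5521 (running 23.5876)
Perimeter = 23.5876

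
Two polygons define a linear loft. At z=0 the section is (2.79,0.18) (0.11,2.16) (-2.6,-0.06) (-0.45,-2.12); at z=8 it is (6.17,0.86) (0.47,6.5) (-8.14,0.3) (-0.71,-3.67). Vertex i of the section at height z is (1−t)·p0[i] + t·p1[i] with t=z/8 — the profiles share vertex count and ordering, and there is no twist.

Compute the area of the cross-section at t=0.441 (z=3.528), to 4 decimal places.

Area at t=0.441: 31.9031

Cross-section at t=0.441: each vertex is (1-t)·p0[i] + t·p1[i].
  v1: (1-0.441)·(2.79,0.18) + 0.441·(6.17,0.86) = (4.2806,0.4799)
  v2: (1-0.441)·(0.11,2.16) + 0.441·(0.47,6.5) = (0.2688,4.0739)
  v3: (1-0.441)·(-2.6,-0.06) + 0.441·(-8.14,0.3) = (-5.0431,0.0988)
  v4: (1-0.441)·(-0.45,-2.12) + 0.441·(-0.71,-3.67) = (-0.5647,-2.8035)
Shoelace sum Σ(x_i·y_{i+1} − x_{i+1}·y_i):
  i=1: 4.2806·4.0739 − 0.2688·0.4799 = +17.3099 (running +17.3099)
  i=2: 0.2688·0.0988 − -5.0431·4.0739 = +20.5720 (running +37.8818)
  i=3: -5.0431·-2.8035 − -0.5647·0.0988 = +14.1945 (running +52.0763)
  i=4: -0.5647·0.4799 − 4.2806·-2.8035 = +11.7299 (running +63.8062)
Area = |Σ|/2 = |63.8062|/2 = 31.9031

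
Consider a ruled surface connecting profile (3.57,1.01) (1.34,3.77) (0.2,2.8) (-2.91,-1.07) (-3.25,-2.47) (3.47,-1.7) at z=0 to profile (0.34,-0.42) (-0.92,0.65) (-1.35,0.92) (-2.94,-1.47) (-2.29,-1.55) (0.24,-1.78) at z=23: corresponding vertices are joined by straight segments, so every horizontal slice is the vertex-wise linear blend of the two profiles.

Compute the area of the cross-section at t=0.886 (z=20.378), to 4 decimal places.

Cross-section at t=0.886: each vertex is (1-t)·p0[i] + t·p1[i].
  v1: (1-0.886)·(3.57,1.01) + 0.886·(0.34,-0.42) = (0.7082,-0.2570)
  v2: (1-0.886)·(1.34,3.77) + 0.886·(-0.92,0.65) = (-0.6624,1.0057)
  v3: (1-0.886)·(0.2,2.8) + 0.886·(-1.35,0.92) = (-1.1733,1.1343)
  v4: (1-0.886)·(-2.91,-1.07) + 0.886·(-2.94,-1.47) = (-2.9366,-1.4244)
  v5: (1-0.886)·(-3.25,-2.47) + 0.886·(-2.29,-1.55) = (-2.3994,-1.6549)
  v6: (1-0.886)·(3.47,-1.7) + 0.886·(0.24,-1.78) = (0.6082,-1.7709)
Shoelace sum Σ(x_i·y_{i+1} − x_{i+1}·y_i):
  i=1: 0.7082·1.0057 − -0.6624·-0.2570 = +0.5420 (running +0.5420)
  i=2: -0.6624·1.1343 − -1.1733·1.0057 = +0.4286 (running +0.9707)
  i=3: -1.1733·-1.4244 − -2.9366·1.1343 = +5.0023 (running +5.9729)
  i=4: -2.9366·-1.6549 − -2.3994·-1.4244 = +1.4419 (running +7.4149)
  i=5: -2.3994·-1.7709 − 0.6082·-1.6549 = +5.2557 (running +12.6705)
  i=6: 0.6082·-0.2570 − 0.7082·-1.7709 = +1.0979 (running +13.7684)
Area = |Σ|/2 = |13.7684|/2 = 6.8842

Area at t=0.886: 6.8842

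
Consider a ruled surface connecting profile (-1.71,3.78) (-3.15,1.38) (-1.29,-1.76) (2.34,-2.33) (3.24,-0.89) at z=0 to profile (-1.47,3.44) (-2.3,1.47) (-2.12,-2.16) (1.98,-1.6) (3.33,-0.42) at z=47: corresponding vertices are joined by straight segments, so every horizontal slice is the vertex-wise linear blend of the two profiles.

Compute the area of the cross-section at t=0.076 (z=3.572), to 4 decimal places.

Cross-section at t=0.076: each vertex is (1-t)·p0[i] + t·p1[i].
  v1: (1-0.076)·(-1.71,3.78) + 0.076·(-1.47,3.44) = (-1.6918,3.7542)
  v2: (1-0.076)·(-3.15,1.38) + 0.076·(-2.3,1.47) = (-3.0854,1.3868)
  v3: (1-0.076)·(-1.29,-1.76) + 0.076·(-2.12,-2.16) = (-1.3531,-1.7904)
  v4: (1-0.076)·(2.34,-2.33) + 0.076·(1.98,-1.6) = (2.3126,-2.2745)
  v5: (1-0.076)·(3.24,-0.89) + 0.076·(3.33,-0.42) = (3.2468,-0.8543)
Shoelace sum Σ(x_i·y_{i+1} − x_{i+1}·y_i):
  i=1: -1.6918·1.3868 − -3.0854·3.7542 = +9.2369 (running +9.2369)
  i=2: -3.0854·-1.7904 − -1.3531·1.3868 = +7.4006 (running +16.6375)
  i=3: -1.3531·-2.2745 − 2.3126·-1.7904 = +7.2182 (running +23.8556)
  i=4: 2.3126·-0.8543 − 3.2468·-2.2745 = +5.4094 (running +29.2650)
  i=5: 3.2468·3.7542 − -1.6918·-0.8543 = +10.7439 (running +40.0089)
Area = |Σ|/2 = |40.0089|/2 = 20.0045

Area at t=0.076: 20.0045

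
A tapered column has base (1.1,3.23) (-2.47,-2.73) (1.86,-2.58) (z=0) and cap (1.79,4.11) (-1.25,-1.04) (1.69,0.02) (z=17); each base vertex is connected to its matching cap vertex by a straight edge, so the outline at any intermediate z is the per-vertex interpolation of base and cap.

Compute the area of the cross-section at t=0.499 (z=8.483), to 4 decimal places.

Area at t=0.499: 9.1031

Cross-section at t=0.499: each vertex is (1-t)·p0[i] + t·p1[i].
  v1: (1-0.499)·(1.1,3.23) + 0.499·(1.79,4.11) = (1.4443,3.6691)
  v2: (1-0.499)·(-2.47,-2.73) + 0.499·(-1.25,-1.04) = (-1.8612,-1.8867)
  v3: (1-0.499)·(1.86,-2.58) + 0.499·(1.69,0.02) = (1.7752,-1.2826)
Shoelace sum Σ(x_i·y_{i+1} − x_{i+1}·y_i):
  i=1: 1.4443·-1.8867 − -1.8612·3.6691 = +4.1041 (running +4.1041)
  i=2: -1.8612·-1.2826 − 1.7752·-1.8867 = +5.7364 (running +9.8405)
  i=3: 1.7752·3.6691 − 1.4443·-1.2826 = +8.3658 (running +18.2063)
Area = |Σ|/2 = |18.2063|/2 = 9.1031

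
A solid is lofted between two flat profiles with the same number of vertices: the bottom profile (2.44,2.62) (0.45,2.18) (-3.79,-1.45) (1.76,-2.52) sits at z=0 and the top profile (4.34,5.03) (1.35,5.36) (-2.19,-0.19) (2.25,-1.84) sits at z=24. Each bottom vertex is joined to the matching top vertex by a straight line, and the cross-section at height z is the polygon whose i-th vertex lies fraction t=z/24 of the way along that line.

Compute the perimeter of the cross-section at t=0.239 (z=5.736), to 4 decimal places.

Cross-section at t=0.239: each vertex is (1-t)·p0[i] + t·p1[i].
  v1: (1-0.239)·(2.44,2.62) + 0.239·(4.34,5.03) = (2.8941,3.1960)
  v2: (1-0.239)·(0.45,2.18) + 0.239·(1.35,5.36) = (0.6651,2.9400)
  v3: (1-0.239)·(-3.79,-1.45) + 0.239·(-2.19,-0.19) = (-3.4076,-1.1489)
  v4: (1-0.239)·(1.76,-2.52) + 0.239·(2.25,-1.84) = (1.8771,-2.3575)
Perimeter = Σ |v_{i+1} − v_i|:
  edge 1→2: √(-2.2290² + -0.2560²) = 2.2436 (running 2.2436)
  edge 2→3: √(-4.0727² + -4.0889²) = 5.7711 (running 8.0148)
  edge 3→4: √(5.2847² + -1.2086²) = 5.4212 (running 13.4359)
  edge 4→1: √(1.0170² + 5.5535²) = 5.6458 (running 19.0817)
Perimeter = 19.0817

Perimeter at t=0.239: 19.0817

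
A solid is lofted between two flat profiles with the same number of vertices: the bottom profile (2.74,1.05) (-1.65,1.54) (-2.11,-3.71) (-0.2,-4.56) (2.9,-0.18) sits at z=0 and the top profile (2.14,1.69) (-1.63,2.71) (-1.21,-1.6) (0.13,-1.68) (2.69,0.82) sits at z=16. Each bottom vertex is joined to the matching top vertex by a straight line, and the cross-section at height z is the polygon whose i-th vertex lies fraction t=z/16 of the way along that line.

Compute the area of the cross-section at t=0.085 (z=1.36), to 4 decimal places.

Cross-section at t=0.085: each vertex is (1-t)·p0[i] + t·p1[i].
  v1: (1-0.085)·(2.74,1.05) + 0.085·(2.14,1.69) = (2.6890,1.1044)
  v2: (1-0.085)·(-1.65,1.54) + 0.085·(-1.63,2.71) = (-1.6483,1.6395)
  v3: (1-0.085)·(-2.11,-3.71) + 0.085·(-1.21,-1.6) = (-2.0335,-3.5307)
  v4: (1-0.085)·(-0.2,-4.56) + 0.085·(0.13,-1.68) = (-0.1720,-4.3152)
  v5: (1-0.085)·(2.9,-0.18) + 0.085·(2.69,0.82) = (2.8822,-0.0950)
Shoelace sum Σ(x_i·y_{i+1} − x_{i+1}·y_i):
  i=1: 2.6890·1.6395 − -1.6483·1.1044 = +6.2289 (running +6.2289)
  i=2: -1.6483·-3.5307 − -2.0335·1.6395 = +9.1534 (running +15.3823)
  i=3: -2.0335·-4.3152 − -0.1720·-3.5307 = +8.1679 (running +23.5501)
  i=4: -0.1720·-0.0950 − 2.8822·-4.3152 = +12.4534 (running +36.0035)
  i=5: 2.8822·1.1044 − 2.6890·-0.0950 = +3.4385 (running +39.4420)
Area = |Σ|/2 = |39.4420|/2 = 19.7210

Area at t=0.085: 19.7210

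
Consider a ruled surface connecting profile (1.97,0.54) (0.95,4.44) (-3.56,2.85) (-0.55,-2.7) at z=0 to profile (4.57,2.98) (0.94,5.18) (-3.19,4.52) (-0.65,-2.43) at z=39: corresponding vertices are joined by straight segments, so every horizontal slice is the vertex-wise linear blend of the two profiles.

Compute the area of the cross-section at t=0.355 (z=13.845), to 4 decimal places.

Area at t=0.355: 24.6557

Cross-section at t=0.355: each vertex is (1-t)·p0[i] + t·p1[i].
  v1: (1-0.355)·(1.97,0.54) + 0.355·(4.57,2.98) = (2.8930,1.4062)
  v2: (1-0.355)·(0.95,4.44) + 0.355·(0.94,5.18) = (0.9465,4.7027)
  v3: (1-0.355)·(-3.56,2.85) + 0.355·(-3.19,4.52) = (-3.4287,3.4428)
  v4: (1-0.355)·(-0.55,-2.7) + 0.355·(-0.65,-2.43) = (-0.5855,-2.6042)
Shoelace sum Σ(x_i·y_{i+1} − x_{i+1}·y_i):
  i=1: 2.8930·4.7027 − 0.9465·1.4062 = +12.2740 (running +12.2740)
  i=2: 0.9465·3.4428 − -3.4287·4.7027 = +19.3824 (running +31.6564)
  i=3: -3.4287·-2.6042 − -0.5855·3.4428 = +10.9445 (running +42.6009)
  i=4: -0.5855·1.4062 − 2.8930·-2.6042 = +6.7105 (running +49.3114)
Area = |Σ|/2 = |49.3114|/2 = 24.6557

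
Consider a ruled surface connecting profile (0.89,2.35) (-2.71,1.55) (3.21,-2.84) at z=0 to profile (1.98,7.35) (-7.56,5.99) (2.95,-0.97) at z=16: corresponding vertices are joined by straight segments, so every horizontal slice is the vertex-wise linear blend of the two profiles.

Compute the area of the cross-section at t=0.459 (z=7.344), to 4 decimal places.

Area at t=0.459: 21.8604

Cross-section at t=0.459: each vertex is (1-t)·p0[i] + t·p1[i].
  v1: (1-0.459)·(0.89,2.35) + 0.459·(1.98,7.35) = (1.3903,4.6450)
  v2: (1-0.459)·(-2.71,1.55) + 0.459·(-7.56,5.99) = (-4.9361,3.5880)
  v3: (1-0.459)·(3.21,-2.84) + 0.459·(2.95,-0.97) = (3.0907,-1.9817)
Shoelace sum Σ(x_i·y_{i+1} − x_{i+1}·y_i):
  i=1: 1.3903·3.5880 − -4.9361·4.6450 = +27.9168 (running +27.9168)
  i=2: -4.9361·-1.9817 − 3.0907·3.5880 = -1.3073 (running +26.6094)
  i=3: 3.0907·4.6450 − 1.3903·-1.9817 = +17.1113 (running +43.7207)
Area = |Σ|/2 = |43.7207|/2 = 21.8604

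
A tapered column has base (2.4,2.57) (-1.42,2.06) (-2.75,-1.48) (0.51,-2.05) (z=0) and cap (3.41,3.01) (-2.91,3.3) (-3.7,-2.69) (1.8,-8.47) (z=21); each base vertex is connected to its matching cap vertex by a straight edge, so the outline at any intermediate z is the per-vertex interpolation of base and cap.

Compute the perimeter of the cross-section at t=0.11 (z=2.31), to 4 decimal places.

Cross-section at t=0.11: each vertex is (1-t)·p0[i] + t·p1[i].
  v1: (1-0.11)·(2.4,2.57) + 0.11·(3.41,3.01) = (2.5111,2.6184)
  v2: (1-0.11)·(-1.42,2.06) + 0.11·(-2.91,3.3) = (-1.5839,2.1964)
  v3: (1-0.11)·(-2.75,-1.48) + 0.11·(-3.7,-2.69) = (-2.8545,-1.6131)
  v4: (1-0.11)·(0.51,-2.05) + 0.11·(1.8,-8.47) = (0.6519,-2.7562)
Perimeter = Σ |v_{i+1} − v_i|:
  edge 1→2: √(-4.0950² + -0.4220²) = 4.1167 (running 4.1167)
  edge 2→3: √(-1.2706² + -3.8095²) = 4.0158 (running 8.1325)
  edge 3→4: √(3.5064² + -1.1431²) = 3.6880 (running 11.8205)
  edge 4→1: √(1.8592² + 5.3746²) = 5.6871 (running 17.5076)
Perimeter = 17.5076

Perimeter at t=0.11: 17.5076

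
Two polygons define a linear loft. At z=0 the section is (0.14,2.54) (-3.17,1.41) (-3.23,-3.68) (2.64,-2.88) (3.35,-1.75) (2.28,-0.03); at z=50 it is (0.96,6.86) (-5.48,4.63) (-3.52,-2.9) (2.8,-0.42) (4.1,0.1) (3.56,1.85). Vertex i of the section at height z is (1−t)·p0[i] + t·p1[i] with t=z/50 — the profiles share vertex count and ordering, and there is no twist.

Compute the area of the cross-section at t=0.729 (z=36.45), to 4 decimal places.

Cross-section at t=0.729: each vertex is (1-t)·p0[i] + t·p1[i].
  v1: (1-0.729)·(0.14,2.54) + 0.729·(0.96,6.86) = (0.7378,5.6893)
  v2: (1-0.729)·(-3.17,1.41) + 0.729·(-5.48,4.63) = (-4.8540,3.7574)
  v3: (1-0.729)·(-3.23,-3.68) + 0.729·(-3.52,-2.9) = (-3.4414,-3.1114)
  v4: (1-0.729)·(2.64,-2.88) + 0.729·(2.8,-0.42) = (2.7566,-1.0867)
  v5: (1-0.729)·(3.35,-1.75) + 0.729·(4.1,0.1) = (3.8967,-0.4014)
  v6: (1-0.729)·(2.28,-0.03) + 0.729·(3.56,1.85) = (3.2131,1.3405)
Shoelace sum Σ(x_i·y_{i+1} − x_{i+1}·y_i):
  i=1: 0.7378·3.7574 − -4.8540·5.6893 = +30.3878 (running +30.3878)
  i=2: -4.8540·-3.1114 − -3.4414·3.7574 = +28.0333 (running +58.4211)
  i=3: -3.4414·-1.0867 − 2.7566·-3.1114 = +12.3166 (running +70.7377)
  i=4: 2.7566·-0.4014 − 3.8967·-1.0867 = +3.1281 (running +73.8658)
  i=5: 3.8967·1.3405 − 3.2131·-0.4014 = +6.5133 (running +80.3790)
  i=6: 3.2131·5.6893 − 0.7378·1.3405 = +17.2913 (running +97.6704)
Area = |Σ|/2 = |97.6704|/2 = 48.8352

Area at t=0.729: 48.8352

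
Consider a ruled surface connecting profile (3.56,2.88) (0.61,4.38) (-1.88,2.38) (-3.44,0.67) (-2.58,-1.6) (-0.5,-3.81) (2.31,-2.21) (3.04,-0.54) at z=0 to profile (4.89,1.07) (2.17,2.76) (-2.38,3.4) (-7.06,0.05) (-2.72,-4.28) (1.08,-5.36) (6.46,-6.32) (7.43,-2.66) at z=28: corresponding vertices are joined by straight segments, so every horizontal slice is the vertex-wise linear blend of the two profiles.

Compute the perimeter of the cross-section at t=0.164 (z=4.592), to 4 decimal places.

Perimeter at t=0.164: 24.5244

Cross-section at t=0.164: each vertex is (1-t)·p0[i] + t·p1[i].
  v1: (1-0.164)·(3.56,2.88) + 0.164·(4.89,1.07) = (3.7781,2.5832)
  v2: (1-0.164)·(0.61,4.38) + 0.164·(2.17,2.76) = (0.8658,4.1143)
  v3: (1-0.164)·(-1.88,2.38) + 0.164·(-2.38,3.4) = (-1.9620,2.5473)
  v4: (1-0.164)·(-3.44,0.67) + 0.164·(-7.06,0.05) = (-4.0337,0.5683)
  v5: (1-0.164)·(-2.58,-1.6) + 0.164·(-2.72,-4.28) = (-2.6030,-2.0395)
  v6: (1-0.164)·(-0.5,-3.81) + 0.164·(1.08,-5.36) = (-0.2409,-4.0642)
  v7: (1-0.164)·(2.31,-2.21) + 0.164·(6.46,-6.32) = (2.9906,-2.8840)
  v8: (1-0.164)·(3.04,-0.54) + 0.164·(7.43,-2.66) = (3.7600,-0.8877)
Perimeter = Σ |v_{i+1} − v_i|:
  edge 1→2: √(-2.9123² + 1.5312²) = 3.2903 (running 3.2903)
  edge 2→3: √(-2.8278² + -1.5670²) = 3.2330 (running 6.5233)
  edge 3→4: √(-2.0717² + -1.9790²) = 2.8650 (running 9.3882)
  edge 4→5: √(1.4307² + -2.6078²) = 2.9745 (running 12.3628)
  edge 5→6: √(2.3621² + -2.0247²) = 3.1111 (running 15.4738)
  edge 6→7: √(3.2315² + 1.1802²) = 3.4402 (running 18.9141)
  edge 7→8: √(0.7694² + 1.9964²) = 2.1395 (running 21.0536)
  edge 8→1: √(0.0182² + 3.4708²) = 3.4709 (running 24.5244)
Perimeter = 24.5244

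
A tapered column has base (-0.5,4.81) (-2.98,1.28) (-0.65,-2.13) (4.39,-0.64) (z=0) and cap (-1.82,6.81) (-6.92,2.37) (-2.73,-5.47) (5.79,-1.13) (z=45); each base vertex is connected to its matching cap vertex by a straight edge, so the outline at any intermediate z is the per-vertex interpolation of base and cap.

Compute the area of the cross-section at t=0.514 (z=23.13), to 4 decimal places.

Cross-section at t=0.514: each vertex is (1-t)·p0[i] + t·p1[i].
  v1: (1-0.514)·(-0.5,4.81) + 0.514·(-1.82,6.81) = (-1.1785,5.8380)
  v2: (1-0.514)·(-2.98,1.28) + 0.514·(-6.92,2.37) = (-5.0052,1.8403)
  v3: (1-0.514)·(-0.65,-2.13) + 0.514·(-2.73,-5.47) = (-1.7191,-3.8468)
  v4: (1-0.514)·(4.39,-0.64) + 0.514·(5.79,-1.13) = (5.1096,-0.8919)
Shoelace sum Σ(x_i·y_{i+1} − x_{i+1}·y_i):
  i=1: -1.1785·1.8403 − -5.0052·5.8380 = +27.0514 (running +27.0514)
  i=2: -5.0052·-3.8468 − -1.7191·1.8403 = +22.4173 (running +49.4687)
  i=3: -1.7191·-0.8919 − 5.1096·-3.8468 = +21.1886 (running +70.6573)
  i=4: 5.1096·5.8380 − -1.1785·-0.8919 = +28.7788 (running +99.4361)
Area = |Σ|/2 = |99.4361|/2 = 49.7181

Area at t=0.514: 49.7181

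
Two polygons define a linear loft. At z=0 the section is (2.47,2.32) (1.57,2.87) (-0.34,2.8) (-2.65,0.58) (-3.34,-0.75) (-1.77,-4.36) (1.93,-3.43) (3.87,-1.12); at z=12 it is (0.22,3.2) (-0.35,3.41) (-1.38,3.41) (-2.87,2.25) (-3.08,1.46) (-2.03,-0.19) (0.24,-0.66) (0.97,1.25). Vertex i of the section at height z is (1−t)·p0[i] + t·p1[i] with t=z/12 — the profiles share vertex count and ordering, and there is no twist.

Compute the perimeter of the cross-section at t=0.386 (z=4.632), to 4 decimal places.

Cross-section at t=0.386: each vertex is (1-t)·p0[i] + t·p1[i].
  v1: (1-0.386)·(2.47,2.32) + 0.386·(0.22,3.2) = (1.6015,2.6597)
  v2: (1-0.386)·(1.57,2.87) + 0.386·(-0.35,3.41) = (0.8289,3.0784)
  v3: (1-0.386)·(-0.34,2.8) + 0.386·(-1.38,3.41) = (-0.7414,3.0355)
  v4: (1-0.386)·(-2.65,0.58) + 0.386·(-2.87,2.25) = (-2.7349,1.2246)
  v5: (1-0.386)·(-3.34,-0.75) + 0.386·(-3.08,1.46) = (-3.2396,0.1031)
  v6: (1-0.386)·(-1.77,-4.36) + 0.386·(-2.03,-0.19) = (-1.8704,-2.7504)
  v7: (1-0.386)·(1.93,-3.43) + 0.386·(0.24,-0.66) = (1.2777,-2.3608)
  v8: (1-0.386)·(3.87,-1.12) + 0.386·(0.97,1.25) = (2.7506,-0.2052)
Perimeter = Σ |v_{i+1} − v_i|:
  edge 1→2: √(-0.7726² + 0.4188²) = 0.8788 (running 0.8788)
  edge 2→3: √(-1.5703² + -0.0430²) = 1.5709 (running 2.4497)
  edge 3→4: √(-1.9935² + -1.8108²) = 2.6932 (running 5.1429)
  edge 4→5: √(-0.5047² + -1.1216²) = 1.2299 (running 6.3728)
  edge 5→6: √(1.3693² + -2.8534²) = 3.1650 (running 9.5377)
  edge 6→7: √(3.1480² + 0.3896²) = 3.1720 (running 12.7098)
  edge 7→8: √(1.4729² + 2.1556²) = 2.6108 (running 15.3206)
  edge 8→1: √(-1.1491² + 2.8649²) = 3.0867 (running 18.4073)
Perimeter = 18.4073

Perimeter at t=0.386: 18.4073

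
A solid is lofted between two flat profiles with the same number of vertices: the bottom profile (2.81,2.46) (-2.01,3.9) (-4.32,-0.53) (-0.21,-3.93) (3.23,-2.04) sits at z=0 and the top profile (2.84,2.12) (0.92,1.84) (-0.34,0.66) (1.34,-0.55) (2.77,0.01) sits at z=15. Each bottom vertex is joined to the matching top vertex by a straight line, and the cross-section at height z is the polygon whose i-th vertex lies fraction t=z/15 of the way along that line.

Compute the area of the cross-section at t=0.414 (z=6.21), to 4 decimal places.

Cross-section at t=0.414: each vertex is (1-t)·p0[i] + t·p1[i].
  v1: (1-0.414)·(2.81,2.46) + 0.414·(2.84,2.12) = (2.8224,2.3192)
  v2: (1-0.414)·(-2.01,3.9) + 0.414·(0.92,1.84) = (-0.7970,3.0472)
  v3: (1-0.414)·(-4.32,-0.53) + 0.414·(-0.34,0.66) = (-2.6723,-0.0373)
  v4: (1-0.414)·(-0.21,-3.93) + 0.414·(1.34,-0.55) = (0.4317,-2.5307)
  v5: (1-0.414)·(3.23,-2.04) + 0.414·(2.77,0.01) = (3.0396,-1.1913)
Shoelace sum Σ(x_i·y_{i+1} − x_{i+1}·y_i):
  i=1: 2.8224·3.0472 − -0.7970·2.3192 = +10.4488 (running +10.4488)
  i=2: -0.7970·-0.0373 − -2.6723·3.0472 = +8.1726 (running +18.6214)
  i=3: -2.6723·-2.5307 − 0.4317·-0.0373 = +6.7788 (running +25.4002)
  i=4: 0.4317·-1.1913 − 3.0396·-2.5307 = +7.1779 (running +32.5781)
  i=5: 3.0396·2.3192 − 2.8224·-1.1913 = +10.4118 (running +42.9899)
Area = |Σ|/2 = |42.9899|/2 = 21.4949

Area at t=0.414: 21.4949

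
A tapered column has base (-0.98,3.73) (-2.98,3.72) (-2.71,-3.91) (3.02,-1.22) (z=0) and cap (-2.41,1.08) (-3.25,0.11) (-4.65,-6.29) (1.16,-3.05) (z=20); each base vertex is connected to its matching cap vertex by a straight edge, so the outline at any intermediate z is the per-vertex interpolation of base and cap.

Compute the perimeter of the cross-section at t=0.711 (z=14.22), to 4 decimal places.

Perimeter at t=0.711: 20.4576

Cross-section at t=0.711: each vertex is (1-t)·p0[i] + t·p1[i].
  v1: (1-0.711)·(-0.98,3.73) + 0.711·(-2.41,1.08) = (-1.9967,1.8458)
  v2: (1-0.711)·(-2.98,3.72) + 0.711·(-3.25,0.11) = (-3.1720,1.1533)
  v3: (1-0.711)·(-2.71,-3.91) + 0.711·(-4.65,-6.29) = (-4.0893,-5.6022)
  v4: (1-0.711)·(3.02,-1.22) + 0.711·(1.16,-3.05) = (1.6975,-2.5211)
Perimeter = Σ |v_{i+1} − v_i|:
  edge 1→2: √(-1.1752² + -0.6926²) = 1.3641 (running 1.3641)
  edge 2→3: √(-0.9174² + -6.7555²) = 6.8175 (running 8.1816)
  edge 3→4: √(5.7869² + 3.0810²) = 6.5560 (running 14.7376)
  edge 4→1: √(-3.6943² + 4.3670²) = 5.7200 (running 20.4576)
Perimeter = 20.4576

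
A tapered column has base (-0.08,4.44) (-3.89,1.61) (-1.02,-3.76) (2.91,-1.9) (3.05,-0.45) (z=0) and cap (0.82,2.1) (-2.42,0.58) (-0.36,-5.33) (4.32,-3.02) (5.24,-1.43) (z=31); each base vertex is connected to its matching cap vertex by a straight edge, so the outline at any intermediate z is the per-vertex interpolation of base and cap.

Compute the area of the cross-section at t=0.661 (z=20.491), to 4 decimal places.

Cross-section at t=0.661: each vertex is (1-t)·p0[i] + t·p1[i].
  v1: (1-0.661)·(-0.08,4.44) + 0.661·(0.82,2.1) = (0.5149,2.8933)
  v2: (1-0.661)·(-3.89,1.61) + 0.661·(-2.42,0.58) = (-2.9183,0.9292)
  v3: (1-0.661)·(-1.02,-3.76) + 0.661·(-0.36,-5.33) = (-0.5837,-4.7978)
  v4: (1-0.661)·(2.91,-1.9) + 0.661·(4.32,-3.02) = (3.8420,-2.6403)
  v5: (1-0.661)·(3.05,-0.45) + 0.661·(5.24,-1.43) = (4.4976,-1.0978)
Shoelace sum Σ(x_i·y_{i+1} − x_{i+1}·y_i):
  i=1: 0.5149·0.9292 − -2.9183·2.8933 = +8.9219 (running +8.9219)
  i=2: -2.9183·-4.7978 − -0.5837·0.9292 = +14.5439 (running +23.4658)
  i=3: -0.5837·-2.6403 − 3.8420·-4.7978 = +19.9743 (running +43.4401)
  i=4: 3.8420·-1.0978 − 4.4976·-2.6403 = +7.6574 (running +51.0975)
  i=5: 4.4976·2.8933 − 0.5149·-1.0978 = +13.5779 (running +64.6755)
Area = |Σ|/2 = |64.6755|/2 = 32.3377

Area at t=0.661: 32.3377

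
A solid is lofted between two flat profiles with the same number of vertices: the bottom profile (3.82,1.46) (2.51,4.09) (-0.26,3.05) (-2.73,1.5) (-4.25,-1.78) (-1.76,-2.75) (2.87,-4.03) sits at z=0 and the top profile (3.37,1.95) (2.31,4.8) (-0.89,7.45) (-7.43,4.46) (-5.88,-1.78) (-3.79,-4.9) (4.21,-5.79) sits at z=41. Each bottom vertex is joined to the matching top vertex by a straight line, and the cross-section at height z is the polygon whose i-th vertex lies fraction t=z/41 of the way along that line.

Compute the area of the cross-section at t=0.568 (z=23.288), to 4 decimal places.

Area at t=0.568: 75.3399

Cross-section at t=0.568: each vertex is (1-t)·p0[i] + t·p1[i].
  v1: (1-0.568)·(3.82,1.46) + 0.568·(3.37,1.95) = (3.5644,1.7383)
  v2: (1-0.568)·(2.51,4.09) + 0.568·(2.31,4.8) = (2.3964,4.4933)
  v3: (1-0.568)·(-0.26,3.05) + 0.568·(-0.89,7.45) = (-0.6178,5.5492)
  v4: (1-0.568)·(-2.73,1.5) + 0.568·(-7.43,4.46) = (-5.3996,3.1813)
  v5: (1-0.568)·(-4.25,-1.78) + 0.568·(-5.88,-1.78) = (-5.1758,-1.7800)
  v6: (1-0.568)·(-1.76,-2.75) + 0.568·(-3.79,-4.9) = (-2.9130,-3.9712)
  v7: (1-0.568)·(2.87,-4.03) + 0.568·(4.21,-5.79) = (3.6311,-5.0297)
Shoelace sum Σ(x_i·y_{i+1} − x_{i+1}·y_i):
  i=1: 3.5644·4.4933 − 2.3964·1.7383 = +11.8501 (running +11.8501)
  i=2: 2.3964·5.5492 − -0.6178·4.4933 = +16.0742 (running +27.9244)
  i=3: -0.6178·3.1813 − -5.3996·5.5492 = +27.9979 (running +55.9223)
  i=4: -5.3996·-1.7800 − -5.1758·3.1813 = +26.0771 (running +81.9994)
  i=5: -5.1758·-3.9712 − -2.9130·-1.7800 = +15.3691 (running +97.3685)
  i=6: -2.9130·-5.0297 − 3.6311·-3.9712 = +29.0716 (running +126.4400)
  i=7: 3.6311·1.7383 − 3.5644·-5.0297 = +24.2398 (running +150.6799)
Area = |Σ|/2 = |150.6799|/2 = 75.3399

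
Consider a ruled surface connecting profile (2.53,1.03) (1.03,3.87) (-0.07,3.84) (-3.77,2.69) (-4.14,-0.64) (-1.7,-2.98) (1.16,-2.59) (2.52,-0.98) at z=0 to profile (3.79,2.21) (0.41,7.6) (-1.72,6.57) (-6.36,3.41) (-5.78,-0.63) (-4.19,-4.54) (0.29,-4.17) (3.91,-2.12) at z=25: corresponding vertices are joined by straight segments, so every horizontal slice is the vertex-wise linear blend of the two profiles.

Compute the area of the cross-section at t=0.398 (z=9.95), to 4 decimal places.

Cross-section at t=0.398: each vertex is (1-t)·p0[i] + t·p1[i].
  v1: (1-0.398)·(2.53,1.03) + 0.398·(3.79,2.21) = (3.0315,1.4996)
  v2: (1-0.398)·(1.03,3.87) + 0.398·(0.41,7.6) = (0.7832,5.3545)
  v3: (1-0.398)·(-0.07,3.84) + 0.398·(-1.72,6.57) = (-0.7267,4.9265)
  v4: (1-0.398)·(-3.77,2.69) + 0.398·(-6.36,3.41) = (-4.8008,2.9766)
  v5: (1-0.398)·(-4.14,-0.64) + 0.398·(-5.78,-0.63) = (-4.7927,-0.6360)
  v6: (1-0.398)·(-1.7,-2.98) + 0.398·(-4.19,-4.54) = (-2.6910,-3.6009)
  v7: (1-0.398)·(1.16,-2.59) + 0.398·(0.29,-4.17) = (0.8137,-3.2188)
  v8: (1-0.398)·(2.52,-0.98) + 0.398·(3.91,-2.12) = (3.0732,-1.4337)
Shoelace sum Σ(x_i·y_{i+1} − x_{i+1}·y_i):
  i=1: 3.0315·5.3545 − 0.7832·1.4996 = +15.0576 (running +15.0576)
  i=2: 0.7832·4.9265 − -0.7267·5.3545 = +7.7498 (running +22.8074)
  i=3: -0.7267·2.9766 − -4.8008·4.9265 = +21.4884 (running +44.2958)
  i=4: -4.8008·-0.6360 − -4.7927·2.9766 = +17.3192 (running +61.6150)
  i=5: -4.7927·-3.6009 − -2.6910·-0.6360 = +15.5465 (running +77.1615)
  i=6: -2.6910·-3.2188 − 0.8137·-3.6009 = +11.5921 (running +88.7536)
  i=7: 0.8137·-1.4337 − 3.0732·-3.2188 = +8.7255 (running +97.4792)
  i=8: 3.0732·1.4996 − 3.0315·-1.4337 = +8.9550 (running +106.4342)
Area = |Σ|/2 = |106.4342|/2 = 53.2171

Area at t=0.398: 53.2171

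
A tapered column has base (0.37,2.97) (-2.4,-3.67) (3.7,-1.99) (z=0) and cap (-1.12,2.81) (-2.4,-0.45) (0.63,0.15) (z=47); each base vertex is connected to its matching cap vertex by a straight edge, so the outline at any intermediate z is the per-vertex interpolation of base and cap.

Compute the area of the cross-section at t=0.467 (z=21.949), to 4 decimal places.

Area at t=0.467: 10.5901

Cross-section at t=0.467: each vertex is (1-t)·p0[i] + t·p1[i].
  v1: (1-0.467)·(0.37,2.97) + 0.467·(-1.12,2.81) = (-0.3258,2.8953)
  v2: (1-0.467)·(-2.4,-3.67) + 0.467·(-2.4,-0.45) = (-2.4000,-2.1663)
  v3: (1-0.467)·(3.7,-1.99) + 0.467·(0.63,0.15) = (2.2663,-0.9906)
Shoelace sum Σ(x_i·y_{i+1} − x_{i+1}·y_i):
  i=1: -0.3258·-2.1663 − -2.4000·2.8953 = +7.6545 (running +7.6545)
  i=2: -2.4000·-0.9906 − 2.2663·-2.1663 = +7.2869 (running +14.9414)
  i=3: 2.2663·2.8953 − -0.3258·-0.9906 = +6.2388 (running +21.1802)
Area = |Σ|/2 = |21.1802|/2 = 10.5901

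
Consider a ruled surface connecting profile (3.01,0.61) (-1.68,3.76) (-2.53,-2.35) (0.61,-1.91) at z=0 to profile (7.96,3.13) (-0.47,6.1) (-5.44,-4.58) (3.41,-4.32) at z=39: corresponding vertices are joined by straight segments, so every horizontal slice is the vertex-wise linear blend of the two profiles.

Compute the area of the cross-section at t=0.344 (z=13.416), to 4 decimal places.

Cross-section at t=0.344: each vertex is (1-t)·p0[i] + t·p1[i].
  v1: (1-0.344)·(3.01,0.61) + 0.344·(7.96,3.13) = (4.7128,1.4769)
  v2: (1-0.344)·(-1.68,3.76) + 0.344·(-0.47,6.1) = (-1.2638,4.5650)
  v3: (1-0.344)·(-2.53,-2.35) + 0.344·(-5.44,-4.58) = (-3.5310,-3.1171)
  v4: (1-0.344)·(0.61,-1.91) + 0.344·(3.41,-4.32) = (1.5732,-2.7390)
Shoelace sum Σ(x_i·y_{i+1} − x_{i+1}·y_i):
  i=1: 4.7128·4.5650 − -1.2638·1.4769 = +23.3802 (running +23.3802)
  i=2: -1.2638·-3.1171 − -3.5310·4.5650 = +20.0583 (running +43.4385)
  i=3: -3.5310·-2.7390 − 1.5732·-3.1171 = +14.5755 (running +58.0140)
  i=4: 1.5732·1.4769 − 4.7128·-2.7390 = +15.2320 (running +73.2460)
Area = |Σ|/2 = |73.2460|/2 = 36.6230

Area at t=0.344: 36.6230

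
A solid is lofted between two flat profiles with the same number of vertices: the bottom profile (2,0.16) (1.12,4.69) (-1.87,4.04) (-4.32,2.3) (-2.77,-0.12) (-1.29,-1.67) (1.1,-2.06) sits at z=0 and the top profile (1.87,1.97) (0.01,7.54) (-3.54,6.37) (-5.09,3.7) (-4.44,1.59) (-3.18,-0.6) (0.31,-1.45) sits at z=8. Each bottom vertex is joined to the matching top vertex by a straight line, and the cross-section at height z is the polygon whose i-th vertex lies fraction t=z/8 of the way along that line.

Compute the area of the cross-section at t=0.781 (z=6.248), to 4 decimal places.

Cross-section at t=0.781: each vertex is (1-t)·p0[i] + t·p1[i].
  v1: (1-0.781)·(2,0.16) + 0.781·(1.87,1.97) = (1.8985,1.5736)
  v2: (1-0.781)·(1.12,4.69) + 0.781·(0.01,7.54) = (0.2531,6.9159)
  v3: (1-0.781)·(-1.87,4.04) + 0.781·(-3.54,6.37) = (-3.1743,5.8597)
  v4: (1-0.781)·(-4.32,2.3) + 0.781·(-5.09,3.7) = (-4.9214,3.3934)
  v5: (1-0.781)·(-2.77,-0.12) + 0.781·(-4.44,1.59) = (-4.0743,1.2155)
  v6: (1-0.781)·(-1.29,-1.67) + 0.781·(-3.18,-0.6) = (-2.7661,-0.8343)
  v7: (1-0.781)·(1.1,-2.06) + 0.781·(0.31,-1.45) = (0.4830,-1.5836)
Shoelace sum Σ(x_i·y_{i+1} − x_{i+1}·y_i):
  i=1: 1.8985·6.9159 − 0.2531·1.5736 = +12.7313 (running +12.7313)
  i=2: 0.2531·5.8597 − -3.1743·6.9159 = +23.4358 (running +36.1671)
  i=3: -3.1743·3.3934 − -4.9214·5.8597 = +18.0663 (running +54.2334)
  i=4: -4.9214·1.2155 − -4.0743·3.3934 = +7.8437 (running +62.0771)
  i=5: -4.0743·-0.8343 − -2.7661·1.2155 = +6.7615 (running +68.8386)
  i=6: -2.7661·-1.5836 − 0.4830·-0.8343 = +4.7833 (running +73.6219)
  i=7: 0.4830·1.5736 − 1.8985·-1.5836 = +3.7665 (running +77.3884)
Area = |Σ|/2 = |77.3884|/2 = 38.6942

Area at t=0.781: 38.6942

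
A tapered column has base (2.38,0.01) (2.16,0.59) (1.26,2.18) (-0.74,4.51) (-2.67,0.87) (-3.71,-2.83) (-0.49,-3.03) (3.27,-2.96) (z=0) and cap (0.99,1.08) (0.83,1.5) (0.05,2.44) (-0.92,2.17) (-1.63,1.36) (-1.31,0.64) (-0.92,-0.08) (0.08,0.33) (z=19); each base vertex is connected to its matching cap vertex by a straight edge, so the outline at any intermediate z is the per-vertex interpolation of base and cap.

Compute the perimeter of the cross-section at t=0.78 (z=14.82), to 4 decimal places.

Cross-section at t=0.78: each vertex is (1-t)·p0[i] + t·p1[i].
  v1: (1-0.78)·(2.38,0.01) + 0.78·(0.99,1.08) = (1.2958,0.8446)
  v2: (1-0.78)·(2.16,0.59) + 0.78·(0.83,1.5) = (1.1226,1.2998)
  v3: (1-0.78)·(1.26,2.18) + 0.78·(0.05,2.44) = (0.3162,2.3828)
  v4: (1-0.78)·(-0.74,4.51) + 0.78·(-0.92,2.17) = (-0.8804,2.6848)
  v5: (1-0.78)·(-2.67,0.87) + 0.78·(-1.63,1.36) = (-1.8588,1.2522)
  v6: (1-0.78)·(-3.71,-2.83) + 0.78·(-1.31,0.64) = (-1.8380,-0.1234)
  v7: (1-0.78)·(-0.49,-3.03) + 0.78·(-0.92,-0.08) = (-0.8254,-0.7290)
  v8: (1-0.78)·(3.27,-2.96) + 0.78·(0.08,0.33) = (0.7818,-0.3938)
Perimeter = Σ |v_{i+1} − v_i|:
  edge 1→2: √(-0.1732² + 0.4552²) = 0.4870 (running 0.4870)
  edge 2→3: √(-0.8064² + 1.0830²) = 1.3502 (running 1.8373)
  edge 3→4: √(-1.1966² + 0.3020²) = 1.2341 (running 3.0714)
  edge 4→5: √(-0.9784² + -1.4326²) = 1.7348 (running 4.8062)
  edge 5→6: √(0.0208² + -1.3756²) = 1.3758 (running 6.1820)
  edge 6→7: √(1.0126² + -0.6056²) = 1.1799 (running 7.3619)
  edge 7→8: √(1.6072² + 0.3352²) = 1.6418 (running 9.0036)
  edge 8→1: √(0.5140² + 1.2384²) = 1.3408 (running 10.3445)
Perimeter = 10.3445

Perimeter at t=0.78: 10.3445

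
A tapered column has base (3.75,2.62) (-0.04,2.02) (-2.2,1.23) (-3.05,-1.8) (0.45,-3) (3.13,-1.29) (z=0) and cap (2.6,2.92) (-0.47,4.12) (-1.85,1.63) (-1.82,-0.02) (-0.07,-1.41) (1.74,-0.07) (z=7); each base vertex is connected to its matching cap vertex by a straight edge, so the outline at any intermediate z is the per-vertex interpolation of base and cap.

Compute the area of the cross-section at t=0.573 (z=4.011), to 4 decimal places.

Cross-section at t=0.573: each vertex is (1-t)·p0[i] + t·p1[i].
  v1: (1-0.573)·(3.75,2.62) + 0.573·(2.6,2.92) = (3.0911,2.7919)
  v2: (1-0.573)·(-0.04,2.02) + 0.573·(-0.47,4.12) = (-0.2864,3.2233)
  v3: (1-0.573)·(-2.2,1.23) + 0.573·(-1.85,1.63) = (-1.9994,1.4592)
  v4: (1-0.573)·(-3.05,-1.8) + 0.573·(-1.82,-0.02) = (-2.3452,-0.7801)
  v5: (1-0.573)·(0.45,-3) + 0.573·(-0.07,-1.41) = (0.1520,-2.0889)
  v6: (1-0.573)·(3.13,-1.29) + 0.573·(1.74,-0.07) = (2.3335,-0.5909)
Shoelace sum Σ(x_i·y_{i+1} − x_{i+1}·y_i):
  i=1: 3.0911·3.2233 − -0.2864·2.7919 = +10.7630 (running +10.7630)
  i=2: -0.2864·1.4592 − -1.9994·3.2233 = +6.0269 (running +16.7899)
  i=3: -1.9994·-0.7801 − -2.3452·1.4592 = +4.9818 (running +21.7717)
  i=4: -2.3452·-2.0889 − 0.1520·-0.7801 = +5.0176 (running +26.7893)
  i=5: 0.1520·-0.5909 − 2.3335·-2.0889 = +4.7847 (running +31.5740)
  i=6: 2.3335·2.7919 − 3.0911·-0.5909 = +8.3416 (running +39.9156)
Area = |Σ|/2 = |39.9156|/2 = 19.9578

Area at t=0.573: 19.9578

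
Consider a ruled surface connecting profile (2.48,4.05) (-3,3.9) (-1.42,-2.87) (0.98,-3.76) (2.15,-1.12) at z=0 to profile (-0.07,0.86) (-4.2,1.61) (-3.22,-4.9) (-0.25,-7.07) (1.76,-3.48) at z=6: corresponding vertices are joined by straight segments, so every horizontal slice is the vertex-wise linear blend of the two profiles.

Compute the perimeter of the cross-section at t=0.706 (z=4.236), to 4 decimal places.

Cross-section at t=0.706: each vertex is (1-t)·p0[i] + t·p1[i].
  v1: (1-0.706)·(2.48,4.05) + 0.706·(-0.07,0.86) = (0.6797,1.7979)
  v2: (1-0.706)·(-3,3.9) + 0.706·(-4.2,1.61) = (-3.8472,2.2833)
  v3: (1-0.706)·(-1.42,-2.87) + 0.706·(-3.22,-4.9) = (-2.6908,-4.3032)
  v4: (1-0.706)·(0.98,-3.76) + 0.706·(-0.25,-7.07) = (0.1116,-6.0969)
  v5: (1-0.706)·(2.15,-1.12) + 0.706·(1.76,-3.48) = (1.8747,-2.7862)
Perimeter = Σ |v_{i+1} − v_i|:
  edge 1→2: √(-4.5269² + 0.4854²) = 4.5528 (running 4.5528)
  edge 2→3: √(1.1564² + -6.5864²) = 6.6872 (running 11.2400)
  edge 3→4: √(2.8024² + -1.7937²) = 3.3273 (running 14.5673)
  edge 4→5: √(1.7630² + 3.3107²) = 3.7509 (running 18.3182)
  edge 5→1: √(-1.1950² + 4.5840²) = 4.7372 (running 23.0554)
Perimeter = 23.0554

Perimeter at t=0.706: 23.0554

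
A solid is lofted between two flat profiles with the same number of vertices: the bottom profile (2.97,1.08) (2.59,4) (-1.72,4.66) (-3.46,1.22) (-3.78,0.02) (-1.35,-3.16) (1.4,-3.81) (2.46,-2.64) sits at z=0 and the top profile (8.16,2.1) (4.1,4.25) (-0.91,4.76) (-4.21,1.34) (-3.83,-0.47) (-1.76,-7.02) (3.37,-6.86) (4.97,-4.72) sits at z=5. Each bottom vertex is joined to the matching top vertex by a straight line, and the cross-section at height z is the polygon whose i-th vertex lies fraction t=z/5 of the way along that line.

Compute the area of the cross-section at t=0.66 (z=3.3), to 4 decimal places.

Cross-section at t=0.66: each vertex is (1-t)·p0[i] + t·p1[i].
  v1: (1-0.66)·(2.97,1.08) + 0.66·(8.16,2.1) = (6.3954,1.7532)
  v2: (1-0.66)·(2.59,4) + 0.66·(4.1,4.25) = (3.5866,4.1650)
  v3: (1-0.66)·(-1.72,4.66) + 0.66·(-0.91,4.76) = (-1.1854,4.7260)
  v4: (1-0.66)·(-3.46,1.22) + 0.66·(-4.21,1.34) = (-3.9550,1.2992)
  v5: (1-0.66)·(-3.78,0.02) + 0.66·(-3.83,-0.47) = (-3.8130,-0.3034)
  v6: (1-0.66)·(-1.35,-3.16) + 0.66·(-1.76,-7.02) = (-1.6206,-5.7076)
  v7: (1-0.66)·(1.4,-3.81) + 0.66·(3.37,-6.86) = (2.7002,-5.8230)
  v8: (1-0.66)·(2.46,-2.64) + 0.66·(4.97,-4.72) = (4.1166,-4.0128)
Shoelace sum Σ(x_i·y_{i+1} − x_{i+1}·y_i):
  i=1: 6.3954·4.1650 − 3.5866·1.7532 = +20.3488 (running +20.3488)
  i=2: 3.5866·4.7260 − -1.1854·4.1650 = +21.8875 (running +42.2363)
  i=3: -1.1854·1.2992 − -3.9550·4.7260 = +17.1513 (running +59.3875)
  i=4: -3.9550·-0.3034 − -3.8130·1.2992 = +6.1538 (running +65.5413)
  i=5: -3.8130·-5.7076 − -1.6206·-0.3034 = +21.2714 (running +86.8127)
  i=6: -1.6206·-5.8230 − 2.7002·-5.7076 = +24.8484 (running +111.6611)
  i=7: 2.7002·-4.0128 − 4.1166·-5.8230 = +13.1356 (running +124.7967)
  i=8: 4.1166·1.7532 − 6.3954·-4.0128 = +32.8807 (running +157.6774)
Area = |Σ|/2 = |157.6774|/2 = 78.8387

Area at t=0.66: 78.8387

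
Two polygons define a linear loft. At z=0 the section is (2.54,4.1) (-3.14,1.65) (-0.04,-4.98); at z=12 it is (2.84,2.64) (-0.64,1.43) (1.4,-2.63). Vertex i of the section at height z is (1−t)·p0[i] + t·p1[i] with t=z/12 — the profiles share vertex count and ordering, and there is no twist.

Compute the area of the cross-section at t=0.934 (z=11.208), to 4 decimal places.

Cross-section at t=0.934: each vertex is (1-t)·p0[i] + t·p1[i].
  v1: (1-0.934)·(2.54,4.1) + 0.934·(2.84,2.64) = (2.8202,2.7364)
  v2: (1-0.934)·(-3.14,1.65) + 0.934·(-0.64,1.43) = (-0.8050,1.4445)
  v3: (1-0.934)·(-0.04,-4.98) + 0.934·(1.4,-2.63) = (1.3050,-2.7851)
Shoelace sum Σ(x_i·y_{i+1} − x_{i+1}·y_i):
  i=1: 2.8202·1.4445 − -0.8050·2.7364 = +6.2766 (running +6.2766)
  i=2: -0.8050·-2.7851 − 1.3050·1.4445 = +0.3570 (running +6.6336)
  i=3: 1.3050·2.7364 − 2.8202·-2.7851 = +11.4254 (running +18.0589)
Area = |Σ|/2 = |18.0589|/2 = 9.0295

Area at t=0.934: 9.0295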